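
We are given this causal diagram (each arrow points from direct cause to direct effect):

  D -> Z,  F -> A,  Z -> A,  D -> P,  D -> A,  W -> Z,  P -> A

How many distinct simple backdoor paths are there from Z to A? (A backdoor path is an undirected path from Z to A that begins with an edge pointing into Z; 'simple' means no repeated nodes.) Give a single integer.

A backdoor path from Z to A is any simple undirected path whose first edge points into Z (i.e. leaves Z via a parent).
Parents of Z: {D, W}.
Enumerating:
  P1: Z <- D -> P -> A
  P2: Z <- D -> A
That exhausts the simple backdoor paths. Count: 2.

2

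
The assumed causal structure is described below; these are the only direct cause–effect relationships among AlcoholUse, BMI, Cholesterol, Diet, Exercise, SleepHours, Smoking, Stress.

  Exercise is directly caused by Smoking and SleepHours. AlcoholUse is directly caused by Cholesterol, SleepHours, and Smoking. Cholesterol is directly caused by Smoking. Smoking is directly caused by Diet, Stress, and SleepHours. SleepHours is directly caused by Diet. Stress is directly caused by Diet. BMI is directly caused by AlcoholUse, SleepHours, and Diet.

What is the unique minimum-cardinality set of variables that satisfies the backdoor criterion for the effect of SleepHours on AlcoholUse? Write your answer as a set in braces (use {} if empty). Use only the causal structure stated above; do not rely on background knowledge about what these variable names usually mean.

{Diet}

Variables eligible for adjustment (non-descendants of SleepHours, excluding SleepHours and AlcoholUse): {Diet, Stress}.
Backdoor paths from SleepHours to AlcoholUse:
  P1: SleepHours <- Diet -> Stress -> Smoking -> Cholesterol -> AlcoholUse
  P2: SleepHours <- Diet -> Stress -> Smoking -> AlcoholUse
  P3: SleepHours <- Diet -> Smoking -> Cholesterol -> AlcoholUse
  P4: SleepHours <- Diet -> Smoking -> AlcoholUse
  P5: SleepHours <- Diet -> BMI <- AlcoholUse
The empty set is not sufficient: P1 (SleepHours <- Diet -> Stress -> Smoking -> Cholesterol -> AlcoholUse) has no collider blocking it and no conditioned non-collider, so it is open.
Try {Diet}:
  P1: blocked at fork node Diet ∈ conditioning set.
  P2: blocked at fork node Diet ∈ conditioning set.
  P3: blocked at fork node Diet ∈ conditioning set.
  P4: blocked at fork node Diet ∈ conditioning set.
  P5: blocked at fork node Diet ∈ conditioning set.
{Diet} contains no descendant of SleepHours and blocks every backdoor path.
No other singleton works — e.g. {Stress} leaves P3 open — so {Diet} is the unique smallest valid adjustment set.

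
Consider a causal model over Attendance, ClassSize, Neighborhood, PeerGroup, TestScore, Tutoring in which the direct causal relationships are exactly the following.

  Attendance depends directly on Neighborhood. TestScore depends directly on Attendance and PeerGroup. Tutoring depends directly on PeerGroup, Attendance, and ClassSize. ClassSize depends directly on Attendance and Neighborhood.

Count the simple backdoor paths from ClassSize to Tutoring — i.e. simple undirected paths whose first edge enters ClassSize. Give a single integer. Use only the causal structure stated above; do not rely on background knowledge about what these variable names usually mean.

4

A backdoor path from ClassSize to Tutoring is any simple undirected path whose first edge points into ClassSize (i.e. leaves ClassSize via a parent).
Parents of ClassSize: {Attendance, Neighborhood}.
Enumerating:
  P1: ClassSize <- Neighborhood -> Attendance -> TestScore <- PeerGroup -> Tutoring
  P2: ClassSize <- Neighborhood -> Attendance -> Tutoring
  P3: ClassSize <- Attendance -> TestScore <- PeerGroup -> Tutoring
  P4: ClassSize <- Attendance -> Tutoring
That exhausts the simple backdoor paths. Count: 4.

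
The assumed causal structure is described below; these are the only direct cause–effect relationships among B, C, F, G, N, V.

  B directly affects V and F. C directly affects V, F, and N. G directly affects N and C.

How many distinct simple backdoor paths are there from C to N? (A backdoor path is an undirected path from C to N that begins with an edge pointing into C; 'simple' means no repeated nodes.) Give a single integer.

1

A backdoor path from C to N is any simple undirected path whose first edge points into C (i.e. leaves C via a parent).
Parents of C: {G}.
Enumerating:
  P1: C <- G -> N
That exhausts the simple backdoor paths. Count: 1.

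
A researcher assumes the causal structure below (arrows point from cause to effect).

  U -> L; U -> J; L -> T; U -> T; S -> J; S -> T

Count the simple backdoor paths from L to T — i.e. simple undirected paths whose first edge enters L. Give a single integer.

A backdoor path from L to T is any simple undirected path whose first edge points into L (i.e. leaves L via a parent).
Parents of L: {U}.
Enumerating:
  P1: L <- U -> T
  P2: L <- U -> J <- S -> T
That exhausts the simple backdoor paths. Count: 2.

2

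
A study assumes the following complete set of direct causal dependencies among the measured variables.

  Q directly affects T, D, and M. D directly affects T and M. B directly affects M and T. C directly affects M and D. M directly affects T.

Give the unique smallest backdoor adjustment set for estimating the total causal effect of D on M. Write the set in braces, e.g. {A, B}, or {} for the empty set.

{C, Q}

Variables eligible for adjustment (non-descendants of D, excluding D and M): {B, C, Q}.
Backdoor paths from D to M:
  P1: D <- C -> M
  P2: D <- Q -> M
  P3: D <- Q -> T <- B -> M
  P4: D <- Q -> T <- M
The empty set is not sufficient: P1 (D <- C -> M) has no collider blocking it and no conditioned non-collider, so it is open.
Try {C, Q}:
  P1: blocked at fork node C ∈ conditioning set.
  P2: blocked at fork node Q ∈ conditioning set.
  P3: blocked at fork node Q ∈ conditioning set.
  P4: blocked at fork node Q ∈ conditioning set.
{C, Q} contains no descendant of D and blocks every backdoor path.
Every element of {C, Q} is needed (dropping C leaves P1 open; dropping Q leaves P2 open), so no proper subset is valid.
Among all size-2 subsets of the eligible variables, only {C, Q} blocks every backdoor path, so it is the unique smallest valid adjustment set.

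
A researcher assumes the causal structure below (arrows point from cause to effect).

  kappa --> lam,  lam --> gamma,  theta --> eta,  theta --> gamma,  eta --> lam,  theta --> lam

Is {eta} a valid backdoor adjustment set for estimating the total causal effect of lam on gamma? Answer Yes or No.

No

Backdoor paths from lam to gamma (paths whose first edge points into lam):
  P1: lam <- theta -> gamma
  P2: lam <- eta <- theta -> gamma
Condition 1 (no descendant of lam in the set): holds — descendants of lam are {gamma}; none are in {eta}.
Condition 2 (every backdoor path blocked by {eta}):
  P1: open — no interior node is in the conditioning set.
  P2: blocked at chain node eta ∈ conditioning set.
{eta} does not satisfy the backdoor criterion.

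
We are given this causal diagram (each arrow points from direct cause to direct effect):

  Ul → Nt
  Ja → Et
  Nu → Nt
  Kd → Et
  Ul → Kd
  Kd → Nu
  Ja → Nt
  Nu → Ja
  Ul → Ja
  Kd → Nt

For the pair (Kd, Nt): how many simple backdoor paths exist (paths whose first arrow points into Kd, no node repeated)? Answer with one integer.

A backdoor path from Kd to Nt is any simple undirected path whose first edge points into Kd (i.e. leaves Kd via a parent).
Parents of Kd: {Ul}.
Enumerating:
  P1: Kd <- Ul -> Ja <- Nu -> Nt
  P2: Kd <- Ul -> Ja -> Nt
  P3: Kd <- Ul -> Nt
That exhausts the simple backdoor paths. Count: 3.

3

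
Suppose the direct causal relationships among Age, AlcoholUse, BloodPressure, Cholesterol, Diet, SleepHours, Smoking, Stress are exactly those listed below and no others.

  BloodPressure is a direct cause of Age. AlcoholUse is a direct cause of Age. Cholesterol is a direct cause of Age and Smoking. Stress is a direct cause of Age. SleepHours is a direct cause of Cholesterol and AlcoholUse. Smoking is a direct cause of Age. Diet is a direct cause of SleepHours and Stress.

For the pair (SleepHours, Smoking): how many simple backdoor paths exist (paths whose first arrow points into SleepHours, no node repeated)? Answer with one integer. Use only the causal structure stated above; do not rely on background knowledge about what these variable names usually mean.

A backdoor path from SleepHours to Smoking is any simple undirected path whose first edge points into SleepHours (i.e. leaves SleepHours via a parent).
Parents of SleepHours: {Diet}.
Enumerating:
  P1: SleepHours <- Diet -> Stress -> Age <- Cholesterol -> Smoking
  P2: SleepHours <- Diet -> Stress -> Age <- Smoking
That exhausts the simple backdoor paths. Count: 2.

2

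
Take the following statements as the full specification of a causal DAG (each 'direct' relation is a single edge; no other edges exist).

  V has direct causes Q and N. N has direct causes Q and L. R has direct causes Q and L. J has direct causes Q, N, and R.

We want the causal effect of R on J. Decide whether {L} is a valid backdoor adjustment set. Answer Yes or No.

Backdoor paths from R to J (paths whose first edge points into R):
  P1: R <- L -> N <- Q -> J
  P2: R <- L -> N -> V <- Q -> J
  P3: R <- L -> N -> J
  P4: R <- Q -> N -> J
  P5: R <- Q -> V <- N -> J
  P6: R <- Q -> J
Condition 1 (no descendant of R in the set): holds — descendants of R are {J}; none are in {L}.
Condition 2 (every backdoor path blocked by {L}):
  P1: blocked at fork node L ∈ conditioning set.
  P2: blocked at fork node L ∈ conditioning set.
  P3: blocked at fork node L ∈ conditioning set.
  P4: open — no interior node is in the conditioning set.
  P5: blocked at collider V (neither it nor any descendant is in the conditioning set).
  P6: open — no interior node is in the conditioning set.
{L} does not satisfy the backdoor criterion.

No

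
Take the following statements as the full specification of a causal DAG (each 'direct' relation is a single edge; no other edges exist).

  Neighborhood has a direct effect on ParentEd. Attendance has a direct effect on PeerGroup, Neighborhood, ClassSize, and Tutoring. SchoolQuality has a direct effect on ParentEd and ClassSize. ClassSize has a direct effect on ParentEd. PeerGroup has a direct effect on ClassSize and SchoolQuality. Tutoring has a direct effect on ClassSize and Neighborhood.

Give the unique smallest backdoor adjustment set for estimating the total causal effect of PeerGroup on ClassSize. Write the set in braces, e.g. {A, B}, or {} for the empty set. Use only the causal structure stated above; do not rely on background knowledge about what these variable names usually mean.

Variables eligible for adjustment (non-descendants of PeerGroup, excluding PeerGroup and ClassSize): {Attendance, Neighborhood, Tutoring}.
Backdoor paths from PeerGroup to ClassSize:
  P1: PeerGroup <- Attendance -> Tutoring -> ClassSize
  P2: PeerGroup <- Attendance -> Tutoring -> Neighborhood -> ParentEd <- SchoolQuality -> ClassSize
  P3: PeerGroup <- Attendance -> Tutoring -> Neighborhood -> ParentEd <- ClassSize
  P4: PeerGroup <- Attendance -> ClassSize
  P5: PeerGroup <- Attendance -> Neighborhood <- Tutoring -> ClassSize
  P6: PeerGroup <- Attendance -> Neighborhood -> ParentEd <- SchoolQuality -> ClassSize
  P7: PeerGroup <- Attendance -> Neighborhood -> ParentEd <- ClassSize
The empty set is not sufficient: P1 (PeerGroup <- Attendance -> Tutoring -> ClassSize) has no collider blocking it and no conditioned non-collider, so it is open.
Try {Attendance}:
  P1: blocked at fork node Attendance ∈ conditioning set.
  P2: blocked at fork node Attendance ∈ conditioning set.
  P3: blocked at fork node Attendance ∈ conditioning set.
  P4: blocked at fork node Attendance ∈ conditioning set.
  P5: blocked at fork node Attendance ∈ conditioning set.
  P6: blocked at fork node Attendance ∈ conditioning set.
  P7: blocked at fork node Attendance ∈ conditioning set.
{Attendance} contains no descendant of PeerGroup and blocks every backdoor path.
No other singleton works — e.g. {Tutoring} leaves P4 open — so {Attendance} is the unique smallest valid adjustment set.

{Attendance}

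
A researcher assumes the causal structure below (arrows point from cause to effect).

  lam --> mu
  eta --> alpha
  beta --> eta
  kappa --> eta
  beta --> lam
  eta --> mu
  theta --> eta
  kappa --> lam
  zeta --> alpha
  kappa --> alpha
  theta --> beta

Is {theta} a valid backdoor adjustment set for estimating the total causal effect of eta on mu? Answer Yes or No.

No

Backdoor paths from eta to mu (paths whose first edge points into eta):
  P1: eta <- theta -> beta -> lam -> mu
  P2: eta <- beta -> lam -> mu
  P3: eta <- kappa -> lam -> mu
Condition 1 (no descendant of eta in the set): holds — descendants of eta are {alpha, mu}; none are in {theta}.
Condition 2 (every backdoor path blocked by {theta}):
  P1: blocked at fork node theta ∈ conditioning set.
  P2: open — no interior node is in the conditioning set.
  P3: open — no interior node is in the conditioning set.
{theta} does not satisfy the backdoor criterion.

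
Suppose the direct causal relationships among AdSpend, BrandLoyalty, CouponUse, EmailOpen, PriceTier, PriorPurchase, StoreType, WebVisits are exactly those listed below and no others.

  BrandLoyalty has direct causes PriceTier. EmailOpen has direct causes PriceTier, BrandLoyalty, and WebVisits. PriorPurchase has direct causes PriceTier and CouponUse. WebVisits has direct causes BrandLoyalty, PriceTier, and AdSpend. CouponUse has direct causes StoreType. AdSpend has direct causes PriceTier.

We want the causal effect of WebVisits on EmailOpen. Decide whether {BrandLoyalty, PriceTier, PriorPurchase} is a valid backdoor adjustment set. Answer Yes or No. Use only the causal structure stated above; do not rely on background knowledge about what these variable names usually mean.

Yes

Backdoor paths from WebVisits to EmailOpen (paths whose first edge points into WebVisits):
  P1: WebVisits <- PriceTier -> BrandLoyalty -> EmailOpen
  P2: WebVisits <- PriceTier -> EmailOpen
  P3: WebVisits <- AdSpend <- PriceTier -> BrandLoyalty -> EmailOpen
  P4: WebVisits <- AdSpend <- PriceTier -> EmailOpen
  P5: WebVisits <- BrandLoyalty <- PriceTier -> EmailOpen
  P6: WebVisits <- BrandLoyalty -> EmailOpen
Condition 1 (no descendant of WebVisits in the set): holds — descendants of WebVisits are {EmailOpen}; none are in {BrandLoyalty, PriceTier, PriorPurchase}.
Condition 2 (every backdoor path blocked by {BrandLoyalty, PriceTier, PriorPurchase}):
  P1: blocked at fork node PriceTier ∈ conditioning set.
  P2: blocked at fork node PriceTier ∈ conditioning set.
  P3: blocked at fork node PriceTier ∈ conditioning set.
  P4: blocked at fork node PriceTier ∈ conditioning set.
  P5: blocked at chain node BrandLoyalty ∈ conditioning set.
  P6: blocked at fork node BrandLoyalty ∈ conditioning set.
{BrandLoyalty, PriceTier, PriorPurchase} satisfies the backdoor criterion.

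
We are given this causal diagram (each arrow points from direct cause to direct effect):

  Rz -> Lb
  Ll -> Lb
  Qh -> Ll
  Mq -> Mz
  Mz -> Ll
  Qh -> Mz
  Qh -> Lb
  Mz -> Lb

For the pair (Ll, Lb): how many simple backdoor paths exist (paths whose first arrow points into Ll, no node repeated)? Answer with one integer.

A backdoor path from Ll to Lb is any simple undirected path whose first edge points into Ll (i.e. leaves Ll via a parent).
Parents of Ll: {Mz, Qh}.
Enumerating:
  P1: Ll <- Qh -> Mz -> Lb
  P2: Ll <- Qh -> Lb
  P3: Ll <- Mz <- Qh -> Lb
  P4: Ll <- Mz -> Lb
That exhausts the simple backdoor paths. Count: 4.

4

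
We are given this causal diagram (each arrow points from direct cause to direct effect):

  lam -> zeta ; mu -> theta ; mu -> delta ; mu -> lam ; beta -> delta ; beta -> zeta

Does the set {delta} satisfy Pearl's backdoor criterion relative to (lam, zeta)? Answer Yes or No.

No

Backdoor paths from lam to zeta (paths whose first edge points into lam):
  P1: lam <- mu -> delta <- beta -> zeta
Condition 1 (no descendant of lam in the set): holds — descendants of lam are {zeta}; none are in {delta}.
Condition 2 (every backdoor path blocked by {delta}):
  P1: open — collider(s) delta are conditioned on (or have a conditioned descendant) and no non-collider on the path is in the set.
{delta} does not satisfy the backdoor criterion.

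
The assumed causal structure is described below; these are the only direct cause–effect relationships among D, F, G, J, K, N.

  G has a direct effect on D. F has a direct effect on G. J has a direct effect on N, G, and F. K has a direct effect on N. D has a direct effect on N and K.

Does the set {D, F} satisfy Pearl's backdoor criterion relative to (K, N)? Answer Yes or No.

Yes

Backdoor paths from K to N (paths whose first edge points into K):
  P1: K <- D <- G <- J -> N
  P2: K <- D <- G <- F <- J -> N
  P3: K <- D -> N
Condition 1 (no descendant of K in the set): holds — descendants of K are {N}; none are in {D, F}.
Condition 2 (every backdoor path blocked by {D, F}):
  P1: blocked at chain node D ∈ conditioning set.
  P2: blocked at chain node D ∈ conditioning set.
  P3: blocked at fork node D ∈ conditioning set.
{D, F} satisfies the backdoor criterion.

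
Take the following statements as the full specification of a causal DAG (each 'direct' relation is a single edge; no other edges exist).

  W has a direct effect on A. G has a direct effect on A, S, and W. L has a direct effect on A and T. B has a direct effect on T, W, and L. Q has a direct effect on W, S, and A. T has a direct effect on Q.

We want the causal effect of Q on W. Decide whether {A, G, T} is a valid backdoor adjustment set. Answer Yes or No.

Backdoor paths from Q to W (paths whose first edge points into Q):
  P1: Q <- T <- B -> L -> A <- G -> W
  P2: Q <- T <- B -> L -> A <- W
  P3: Q <- T <- B -> W
  P4: Q <- T <- L <- B -> W
  P5: Q <- T <- L -> A <- G -> W
  P6: Q <- T <- L -> A <- W
Condition 1 (no descendant of Q in the set): FAILS — A is a descendant of Q.
Condition 2 (every backdoor path blocked by {A, G, T}):
  P1: blocked at chain node T ∈ conditioning set.
  P2: blocked at chain node T ∈ conditioning set.
  P3: blocked at chain node T ∈ conditioning set.
  P4: blocked at chain node T ∈ conditioning set.
  P5: blocked at chain node T ∈ conditioning set.
  P6: blocked at chain node T ∈ conditioning set.
{A, G, T} does not satisfy the backdoor criterion.

No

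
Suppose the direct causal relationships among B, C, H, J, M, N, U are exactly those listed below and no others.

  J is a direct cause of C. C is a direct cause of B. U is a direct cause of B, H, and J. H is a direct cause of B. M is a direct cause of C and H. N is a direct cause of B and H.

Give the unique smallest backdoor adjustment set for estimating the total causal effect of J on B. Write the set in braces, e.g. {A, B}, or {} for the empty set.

Variables eligible for adjustment (non-descendants of J, excluding J and B): {H, M, N, U}.
Backdoor paths from J to B:
  P1: J <- U -> H <- M -> C -> B
  P2: J <- U -> H <- N -> B
  P3: J <- U -> H -> B
  P4: J <- U -> B
The empty set is not sufficient: P3 (J <- U -> H -> B) has no collider blocking it and no conditioned non-collider, so it is open.
Try {U}:
  P1: blocked at fork node U ∈ conditioning set.
  P2: blocked at fork node U ∈ conditioning set.
  P3: blocked at fork node U ∈ conditioning set.
  P4: blocked at fork node U ∈ conditioning set.
{U} contains no descendant of J and blocks every backdoor path.
No other singleton works — e.g. {M} leaves P3 open — so {U} is the unique smallest valid adjustment set.

{U}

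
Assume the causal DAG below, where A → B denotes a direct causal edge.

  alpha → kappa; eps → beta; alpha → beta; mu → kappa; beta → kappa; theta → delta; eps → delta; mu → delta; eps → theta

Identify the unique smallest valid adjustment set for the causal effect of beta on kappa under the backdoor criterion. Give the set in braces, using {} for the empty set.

{alpha}

Variables eligible for adjustment (non-descendants of beta, excluding beta and kappa): {alpha, delta, eps, mu, theta}.
Backdoor paths from beta to kappa:
  P1: beta <- alpha -> kappa
  P2: beta <- eps -> theta -> delta <- mu -> kappa
  P3: beta <- eps -> delta <- mu -> kappa
The empty set is not sufficient: P1 (beta <- alpha -> kappa) has no collider blocking it and no conditioned non-collider, so it is open.
Try {alpha}:
  P1: blocked at fork node alpha ∈ conditioning set.
  P2: blocked at collider delta (neither it nor any descendant is in the conditioning set).
  P3: blocked at collider delta (neither it nor any descendant is in the conditioning set).
{alpha} contains no descendant of beta and blocks every backdoor path.
No other singleton works — e.g. {eps} leaves P1 open — so {alpha} is the unique smallest valid adjustment set.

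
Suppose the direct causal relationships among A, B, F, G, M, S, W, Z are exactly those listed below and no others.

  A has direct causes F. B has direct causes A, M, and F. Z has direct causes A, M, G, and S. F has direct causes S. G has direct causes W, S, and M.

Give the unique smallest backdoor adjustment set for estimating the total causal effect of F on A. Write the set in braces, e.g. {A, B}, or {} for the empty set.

Variables eligible for adjustment (non-descendants of F, excluding F and A): {G, M, S, W}.
Backdoor paths from F to A:
  P1: F <- S -> G <- M -> B <- A
  P2: F <- S -> G <- M -> Z <- A
  P3: F <- S -> G -> Z <- M -> B <- A
  P4: F <- S -> G -> Z <- A
  P5: F <- S -> Z <- M -> B <- A
  P6: F <- S -> Z <- A
  P7: F <- S -> Z <- G <- M -> B <- A
Each backdoor path contains an unconditioned collider, so every path is already blocked with the empty conditioning set:
  P1: blocked at collider G (neither it nor any descendant is in the conditioning set).
  P2: blocked at collider G (neither it nor any descendant is in the conditioning set).
  P3: blocked at collider Z (neither it nor any descendant is in the conditioning set).
  P4: blocked at collider Z (neither it nor any descendant is in the conditioning set).
  P5: blocked at collider Z (neither it nor any descendant is in the conditioning set).
  P6: blocked at collider Z (neither it nor any descendant is in the conditioning set).
  P7: blocked at collider Z (neither it nor any descendant is in the conditioning set).
The empty set is therefore the unique smallest valid set.

{}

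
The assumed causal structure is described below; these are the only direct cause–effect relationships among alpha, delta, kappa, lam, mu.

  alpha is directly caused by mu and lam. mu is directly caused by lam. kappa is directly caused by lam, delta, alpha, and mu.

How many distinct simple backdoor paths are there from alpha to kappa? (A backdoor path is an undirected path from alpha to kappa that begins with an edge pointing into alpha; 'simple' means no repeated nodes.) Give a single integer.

4

A backdoor path from alpha to kappa is any simple undirected path whose first edge points into alpha (i.e. leaves alpha via a parent).
Parents of alpha: {lam, mu}.
Enumerating:
  P1: alpha <- lam -> mu -> kappa
  P2: alpha <- lam -> kappa
  P3: alpha <- mu <- lam -> kappa
  P4: alpha <- mu -> kappa
That exhausts the simple backdoor paths. Count: 4.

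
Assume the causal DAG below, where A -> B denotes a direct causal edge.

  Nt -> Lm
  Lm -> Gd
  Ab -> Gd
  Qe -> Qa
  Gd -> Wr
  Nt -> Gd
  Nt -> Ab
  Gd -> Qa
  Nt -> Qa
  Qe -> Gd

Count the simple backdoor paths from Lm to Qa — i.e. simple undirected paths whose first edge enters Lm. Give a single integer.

5

A backdoor path from Lm to Qa is any simple undirected path whose first edge points into Lm (i.e. leaves Lm via a parent).
Parents of Lm: {Nt}.
Enumerating:
  P1: Lm <- Nt -> Ab -> Gd <- Qe -> Qa
  P2: Lm <- Nt -> Ab -> Gd -> Qa
  P3: Lm <- Nt -> Gd <- Qe -> Qa
  P4: Lm <- Nt -> Gd -> Qa
  P5: Lm <- Nt -> Qa
That exhausts the simple backdoor paths. Count: 5.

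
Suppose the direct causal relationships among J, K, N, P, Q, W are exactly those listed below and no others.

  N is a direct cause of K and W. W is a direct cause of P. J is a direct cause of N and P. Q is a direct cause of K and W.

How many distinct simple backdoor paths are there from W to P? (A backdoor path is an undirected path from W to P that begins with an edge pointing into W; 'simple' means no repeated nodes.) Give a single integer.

A backdoor path from W to P is any simple undirected path whose first edge points into W (i.e. leaves W via a parent).
Parents of W: {N, Q}.
Enumerating:
  P1: W <- Q -> K <- N <- J -> P
  P2: W <- N <- J -> P
That exhausts the simple backdoor paths. Count: 2.

2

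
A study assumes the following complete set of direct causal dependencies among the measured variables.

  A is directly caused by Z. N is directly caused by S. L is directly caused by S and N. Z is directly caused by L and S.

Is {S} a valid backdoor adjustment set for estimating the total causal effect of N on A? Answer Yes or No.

Backdoor paths from N to A (paths whose first edge points into N):
  P1: N <- S -> L -> Z -> A
  P2: N <- S -> Z -> A
Condition 1 (no descendant of N in the set): holds — descendants of N are {A, L, Z}; none are in {S}.
Condition 2 (every backdoor path blocked by {S}):
  P1: blocked at fork node S ∈ conditioning set.
  P2: blocked at fork node S ∈ conditioning set.
{S} satisfies the backdoor criterion.

Yes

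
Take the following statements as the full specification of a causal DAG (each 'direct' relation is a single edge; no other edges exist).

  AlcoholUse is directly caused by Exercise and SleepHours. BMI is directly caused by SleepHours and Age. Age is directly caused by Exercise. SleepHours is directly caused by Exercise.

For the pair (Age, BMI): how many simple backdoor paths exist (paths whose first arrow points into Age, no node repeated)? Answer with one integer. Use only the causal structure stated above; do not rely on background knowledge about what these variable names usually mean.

A backdoor path from Age to BMI is any simple undirected path whose first edge points into Age (i.e. leaves Age via a parent).
Parents of Age: {Exercise}.
Enumerating:
  P1: Age <- Exercise -> SleepHours -> BMI
  P2: Age <- Exercise -> AlcoholUse <- SleepHours -> BMI
That exhausts the simple backdoor paths. Count: 2.

2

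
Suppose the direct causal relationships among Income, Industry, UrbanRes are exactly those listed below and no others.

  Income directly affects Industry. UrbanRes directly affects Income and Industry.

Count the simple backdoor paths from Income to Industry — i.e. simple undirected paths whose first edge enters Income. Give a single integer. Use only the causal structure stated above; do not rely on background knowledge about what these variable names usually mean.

1

A backdoor path from Income to Industry is any simple undirected path whose first edge points into Income (i.e. leaves Income via a parent).
Parents of Income: {UrbanRes}.
Enumerating:
  P1: Income <- UrbanRes -> Industry
That exhausts the simple backdoor paths. Count: 1.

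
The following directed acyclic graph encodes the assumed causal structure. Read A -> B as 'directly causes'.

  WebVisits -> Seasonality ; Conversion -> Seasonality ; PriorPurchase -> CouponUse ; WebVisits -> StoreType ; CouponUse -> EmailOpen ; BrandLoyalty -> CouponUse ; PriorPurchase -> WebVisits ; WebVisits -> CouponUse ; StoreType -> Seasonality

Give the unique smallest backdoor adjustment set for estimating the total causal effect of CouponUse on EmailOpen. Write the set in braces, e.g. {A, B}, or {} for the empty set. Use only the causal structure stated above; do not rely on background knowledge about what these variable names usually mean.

{}

Variables eligible for adjustment (non-descendants of CouponUse, excluding CouponUse and EmailOpen): {BrandLoyalty, Conversion, PriorPurchase, Seasonality, StoreType, WebVisits}.
Backdoor paths from CouponUse to EmailOpen:
  (none)
With no backdoor paths the empty set already satisfies the criterion, and it is trivially minimal.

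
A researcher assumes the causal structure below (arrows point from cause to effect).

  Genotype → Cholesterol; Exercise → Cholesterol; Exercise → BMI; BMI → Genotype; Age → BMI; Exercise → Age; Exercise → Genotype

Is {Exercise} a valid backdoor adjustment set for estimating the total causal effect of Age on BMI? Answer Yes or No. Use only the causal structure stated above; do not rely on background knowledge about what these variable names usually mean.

Yes

Backdoor paths from Age to BMI (paths whose first edge points into Age):
  P1: Age <- Exercise -> BMI
  P2: Age <- Exercise -> Genotype <- BMI
  P3: Age <- Exercise -> Cholesterol <- Genotype <- BMI
Condition 1 (no descendant of Age in the set): holds — descendants of Age are {BMI, Cholesterol, Genotype}; none are in {Exercise}.
Condition 2 (every backdoor path blocked by {Exercise}):
  P1: blocked at fork node Exercise ∈ conditioning set.
  P2: blocked at fork node Exercise ∈ conditioning set.
  P3: blocked at fork node Exercise ∈ conditioning set.
{Exercise} satisfies the backdoor criterion.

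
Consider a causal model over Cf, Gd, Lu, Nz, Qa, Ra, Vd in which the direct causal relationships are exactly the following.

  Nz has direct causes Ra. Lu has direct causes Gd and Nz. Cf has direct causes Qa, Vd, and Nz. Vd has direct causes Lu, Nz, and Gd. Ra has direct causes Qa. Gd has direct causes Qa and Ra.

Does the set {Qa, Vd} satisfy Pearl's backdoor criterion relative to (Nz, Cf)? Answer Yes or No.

No

Backdoor paths from Nz to Cf (paths whose first edge points into Nz):
  P1: Nz <- Ra <- Qa -> Gd -> Lu -> Vd -> Cf
  P2: Nz <- Ra <- Qa -> Gd -> Vd -> Cf
  P3: Nz <- Ra <- Qa -> Cf
  P4: Nz <- Ra -> Gd <- Qa -> Cf
  P5: Nz <- Ra -> Gd -> Lu -> Vd -> Cf
  P6: Nz <- Ra -> Gd -> Vd -> Cf
Condition 1 (no descendant of Nz in the set): FAILS — Vd is a descendant of Nz.
Condition 2 (every backdoor path blocked by {Qa, Vd}):
  P1: blocked at fork node Qa ∈ conditioning set.
  P2: blocked at fork node Qa ∈ conditioning set.
  P3: blocked at fork node Qa ∈ conditioning set.
  P4: blocked at fork node Qa ∈ conditioning set.
  P5: blocked at chain node Vd ∈ conditioning set.
  P6: blocked at chain node Vd ∈ conditioning set.
{Qa, Vd} does not satisfy the backdoor criterion.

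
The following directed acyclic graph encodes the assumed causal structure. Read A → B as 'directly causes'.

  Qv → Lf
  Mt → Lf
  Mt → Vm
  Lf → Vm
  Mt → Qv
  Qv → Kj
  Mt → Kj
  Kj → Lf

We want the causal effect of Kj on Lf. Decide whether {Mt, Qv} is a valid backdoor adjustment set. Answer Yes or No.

Yes

Backdoor paths from Kj to Lf (paths whose first edge points into Kj):
  P1: Kj <- Mt -> Qv -> Lf
  P2: Kj <- Mt -> Lf
  P3: Kj <- Mt -> Vm <- Lf
  P4: Kj <- Qv <- Mt -> Lf
  P5: Kj <- Qv <- Mt -> Vm <- Lf
  P6: Kj <- Qv -> Lf
Condition 1 (no descendant of Kj in the set): holds — descendants of Kj are {Lf, Vm}; none are in {Mt, Qv}.
Condition 2 (every backdoor path blocked by {Mt, Qv}):
  P1: blocked at fork node Mt ∈ conditioning set.
  P2: blocked at fork node Mt ∈ conditioning set.
  P3: blocked at fork node Mt ∈ conditioning set.
  P4: blocked at chain node Qv ∈ conditioning set.
  P5: blocked at chain node Qv ∈ conditioning set.
  P6: blocked at fork node Qv ∈ conditioning set.
{Mt, Qv} satisfies the backdoor criterion.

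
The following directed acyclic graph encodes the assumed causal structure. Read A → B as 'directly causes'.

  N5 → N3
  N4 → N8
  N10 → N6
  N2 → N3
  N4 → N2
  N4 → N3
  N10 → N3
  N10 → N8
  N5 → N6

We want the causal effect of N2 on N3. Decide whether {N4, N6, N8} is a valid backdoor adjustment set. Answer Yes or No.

Backdoor paths from N2 to N3 (paths whose first edge points into N2):
  P1: N2 <- N4 -> N8 <- N10 -> N6 <- N5 -> N3
  P2: N2 <- N4 -> N8 <- N10 -> N3
  P3: N2 <- N4 -> N3
Condition 1 (no descendant of N2 in the set): holds — descendants of N2 are {N3}; none are in {N4, N6, N8}.
Condition 2 (every backdoor path blocked by {N4, N6, N8}):
  P1: blocked at fork node N4 ∈ conditioning set.
  P2: blocked at fork node N4 ∈ conditioning set.
  P3: blocked at fork node N4 ∈ conditioning set.
{N4, N6, N8} satisfies the backdoor criterion.

Yes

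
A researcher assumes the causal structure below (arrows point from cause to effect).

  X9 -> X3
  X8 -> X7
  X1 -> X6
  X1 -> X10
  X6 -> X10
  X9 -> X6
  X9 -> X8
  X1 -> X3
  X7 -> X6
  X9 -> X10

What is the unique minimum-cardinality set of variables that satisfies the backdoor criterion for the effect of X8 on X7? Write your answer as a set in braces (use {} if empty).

{}

Variables eligible for adjustment (non-descendants of X8, excluding X8 and X7): {X1, X3, X9}.
Backdoor paths from X8 to X7:
  P1: X8 <- X9 -> X6 <- X7
  P2: X8 <- X9 -> X10 <- X1 -> X6 <- X7
  P3: X8 <- X9 -> X10 <- X6 <- X7
  P4: X8 <- X9 -> X3 <- X1 -> X6 <- X7
  P5: X8 <- X9 -> X3 <- X1 -> X10 <- X6 <- X7
Each backdoor path contains an unconditioned collider, so every path is already blocked with the empty conditioning set:
  P1: blocked at collider X6 (neither it nor any descendant is in the conditioning set).
  P2: blocked at collider X10 (neither it nor any descendant is in the conditioning set).
  P3: blocked at collider X10 (neither it nor any descendant is in the conditioning set).
  P4: blocked at collider X3 (neither it nor any descendant is in the conditioning set).
  P5: blocked at collider X3 (neither it nor any descendant is in the conditioning set).
The empty set is therefore the unique smallest valid set.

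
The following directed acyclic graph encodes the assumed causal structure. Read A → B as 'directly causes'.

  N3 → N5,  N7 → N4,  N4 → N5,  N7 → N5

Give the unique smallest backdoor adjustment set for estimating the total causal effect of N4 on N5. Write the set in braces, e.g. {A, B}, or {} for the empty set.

Variables eligible for adjustment (non-descendants of N4, excluding N4 and N5): {N3, N7}.
Backdoor paths from N4 to N5:
  P1: N4 <- N7 -> N5
The empty set is not sufficient: P1 (N4 <- N7 -> N5) has no collider blocking it and no conditioned non-collider, so it is open.
Try {N7}:
  P1: blocked at fork node N7 ∈ conditioning set.
{N7} contains no descendant of N4 and blocks every backdoor path.
No other singleton works — e.g. {N3} leaves P1 open — so {N7} is the unique smallest valid adjustment set.

{N7}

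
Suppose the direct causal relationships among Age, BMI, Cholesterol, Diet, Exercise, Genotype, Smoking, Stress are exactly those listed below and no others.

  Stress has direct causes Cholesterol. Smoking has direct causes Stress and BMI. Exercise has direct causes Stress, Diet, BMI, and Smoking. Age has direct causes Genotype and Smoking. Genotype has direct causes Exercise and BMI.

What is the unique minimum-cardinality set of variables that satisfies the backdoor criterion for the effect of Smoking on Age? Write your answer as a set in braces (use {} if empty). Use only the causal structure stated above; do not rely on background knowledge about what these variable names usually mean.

Variables eligible for adjustment (non-descendants of Smoking, excluding Smoking and Age): {BMI, Cholesterol, Diet, Stress}.
Backdoor paths from Smoking to Age:
  P1: Smoking <- BMI -> Exercise -> Genotype -> Age
  P2: Smoking <- BMI -> Genotype -> Age
  P3: Smoking <- Stress -> Exercise <- BMI -> Genotype -> Age
  P4: Smoking <- Stress -> Exercise -> Genotype -> Age
The empty set is not sufficient: P1 (Smoking <- BMI -> Exercise -> Genotype -> Age) has no collider blocking it and no conditioned non-collider, so it is open.
Try {BMI, Stress}:
  P1: blocked at fork node BMI ∈ conditioning set.
  P2: blocked at fork node BMI ∈ conditioning set.
  P3: blocked at fork node Stress ∈ conditioning set.
  P4: blocked at fork node Stress ∈ conditioning set.
{BMI, Stress} contains no descendant of Smoking and blocks every backdoor path.
Every element of {BMI, Stress} is needed (dropping BMI leaves P1 open; dropping Stress leaves P4 open), so no proper subset is valid.
Among all size-2 subsets of the eligible variables, only {BMI, Stress} blocks every backdoor path, so it is the unique smallest valid adjustment set.

{BMI, Stress}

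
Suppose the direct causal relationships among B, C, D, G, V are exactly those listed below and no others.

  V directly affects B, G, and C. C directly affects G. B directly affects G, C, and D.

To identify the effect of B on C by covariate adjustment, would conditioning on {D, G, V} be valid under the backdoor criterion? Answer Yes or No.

Backdoor paths from B to C (paths whose first edge points into B):
  P1: B <- V -> C
  P2: B <- V -> G <- C
Condition 1 (no descendant of B in the set): FAILS — D and G are descendants of B.
Condition 2 (every backdoor path blocked by {D, G, V}):
  P1: blocked at fork node V ∈ conditioning set.
  P2: blocked at fork node V ∈ conditioning set.
{D, G, V} does not satisfy the backdoor criterion.

No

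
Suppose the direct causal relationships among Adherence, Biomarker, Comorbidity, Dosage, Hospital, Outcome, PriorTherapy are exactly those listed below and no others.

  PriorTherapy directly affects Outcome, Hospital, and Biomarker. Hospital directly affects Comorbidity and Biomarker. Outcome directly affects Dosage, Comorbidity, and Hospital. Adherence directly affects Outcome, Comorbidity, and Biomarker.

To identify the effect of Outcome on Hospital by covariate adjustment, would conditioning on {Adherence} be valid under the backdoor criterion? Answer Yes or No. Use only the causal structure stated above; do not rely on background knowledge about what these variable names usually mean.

No

Backdoor paths from Outcome to Hospital (paths whose first edge points into Outcome):
  P1: Outcome <- Adherence -> Comorbidity <- Hospital
  P2: Outcome <- Adherence -> Biomarker <- PriorTherapy -> Hospital
  P3: Outcome <- Adherence -> Biomarker <- Hospital
  P4: Outcome <- PriorTherapy -> Hospital
  P5: Outcome <- PriorTherapy -> Biomarker <- Adherence -> Comorbidity <- Hospital
  P6: Outcome <- PriorTherapy -> Biomarker <- Hospital
Condition 1 (no descendant of Outcome in the set): holds — descendants of Outcome are {Biomarker, Comorbidity, Dosage, Hospital}; none are in {Adherence}.
Condition 2 (every backdoor path blocked by {Adherence}):
  P1: blocked at fork node Adherence ∈ conditioning set.
  P2: blocked at fork node Adherence ∈ conditioning set.
  P3: blocked at fork node Adherence ∈ conditioning set.
  P4: open — no interior node is in the conditioning set.
  P5: blocked at collider Biomarker (neither it nor any descendant is in the conditioning set).
  P6: blocked at collider Biomarker (neither it nor any descendant is in the conditioning set).
{Adherence} does not satisfy the backdoor criterion.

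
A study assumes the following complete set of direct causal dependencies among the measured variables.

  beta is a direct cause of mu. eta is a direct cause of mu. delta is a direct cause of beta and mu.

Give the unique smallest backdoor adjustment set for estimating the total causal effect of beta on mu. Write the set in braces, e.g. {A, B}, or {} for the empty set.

Variables eligible for adjustment (non-descendants of beta, excluding beta and mu): {delta, eta}.
Backdoor paths from beta to mu:
  P1: beta <- delta -> mu
The empty set is not sufficient: P1 (beta <- delta -> mu) has no collider blocking it and no conditioned non-collider, so it is open.
Try {delta}:
  P1: blocked at fork node delta ∈ conditioning set.
{delta} contains no descendant of beta and blocks every backdoor path.
No other singleton works — e.g. {eta} leaves P1 open — so {delta} is the unique smallest valid adjustment set.

{delta}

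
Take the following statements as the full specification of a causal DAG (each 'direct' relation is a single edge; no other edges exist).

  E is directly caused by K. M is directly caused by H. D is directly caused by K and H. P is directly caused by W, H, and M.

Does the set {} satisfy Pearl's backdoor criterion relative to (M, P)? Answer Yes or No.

No

Backdoor paths from M to P (paths whose first edge points into M):
  P1: M <- H -> P
Condition 1 (no descendant of M in the set): holds — descendants of M are {P}; none are in {}.
Condition 2 (every backdoor path blocked by {}):
  P1: open — no interior node is in the conditioning set.
{} does not satisfy the backdoor criterion.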